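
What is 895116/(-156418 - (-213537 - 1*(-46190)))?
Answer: 298372/3643 ≈ 81.903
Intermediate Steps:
895116/(-156418 - (-213537 - 1*(-46190))) = 895116/(-156418 - (-213537 + 46190)) = 895116/(-156418 - 1*(-167347)) = 895116/(-156418 + 167347) = 895116/10929 = 895116*(1/10929) = 298372/3643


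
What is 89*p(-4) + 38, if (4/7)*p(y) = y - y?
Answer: 38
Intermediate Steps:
p(y) = 0 (p(y) = 7*(y - y)/4 = (7/4)*0 = 0)
89*p(-4) + 38 = 89*0 + 38 = 0 + 38 = 38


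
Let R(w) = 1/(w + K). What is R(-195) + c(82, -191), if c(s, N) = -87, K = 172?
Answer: -2002/23 ≈ -87.043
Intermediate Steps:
R(w) = 1/(172 + w) (R(w) = 1/(w + 172) = 1/(172 + w))
R(-195) + c(82, -191) = 1/(172 - 195) - 87 = 1/(-23) - 87 = -1/23 - 87 = -2002/23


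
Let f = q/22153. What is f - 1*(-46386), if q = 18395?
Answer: 1027607453/22153 ≈ 46387.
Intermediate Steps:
f = 18395/22153 ≈ 0.83036
f - 1*(-46386) = 18395/22153 - 1*(-46386) = 18395/22153 + 46386 = 1027607453/22153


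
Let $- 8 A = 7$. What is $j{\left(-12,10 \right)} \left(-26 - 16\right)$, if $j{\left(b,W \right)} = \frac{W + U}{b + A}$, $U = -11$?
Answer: $- \frac{336}{103} \approx -3.2621$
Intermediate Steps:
$A = - \frac{7}{8}$ ($A = \left(- \frac{1}{8}\right) 7 = - \frac{7}{8} \approx -0.875$)
$j{\left(b,W \right)} = \frac{-11 + W}{- \frac{7}{8} + b}$ ($j{\left(b,W \right)} = \frac{W - 11}{b - \frac{7}{8}} = \frac{-11 + W}{- \frac{7}{8} + b}$)
$j{\left(-12,10 \right)} \left(-26 - 16\right) = \frac{8 \left(-11 + 10\right)}{-7 + 8 \left(-12\right)} \left(-26 - 16\right) = 8 \frac{1}{-7 - 96} \left(-1\right) \left(-42\right) = 8 \frac{1}{-103} \left(-1\right) \left(-42\right) = 8 \left(- \frac{1}{103}\right) \left(-1\right) \left(-42\right) = \frac{8}{103} \left(-42\right) = - \frac{336}{103}$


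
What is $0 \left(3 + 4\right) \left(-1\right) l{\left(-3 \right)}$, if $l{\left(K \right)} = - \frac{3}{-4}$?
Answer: $0$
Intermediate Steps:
$l{\left(K \right)} = \frac{3}{4}$ ($l{\left(K \right)} = \left(-3\right) \left(- \frac{1}{4}\right) = \frac{3}{4}$)
$0 \left(3 + 4\right) \left(-1\right) l{\left(-3 \right)} = 0 \left(3 + 4\right) \left(-1\right) \frac{3}{4} = 0 \cdot 7 \left(-1\right) \frac{3}{4} = 0 \left(-7\right) \frac{3}{4} = 0 \cdot \frac{3}{4} = 0$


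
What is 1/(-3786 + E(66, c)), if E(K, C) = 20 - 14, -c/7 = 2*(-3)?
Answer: -1/3780 ≈ -0.00026455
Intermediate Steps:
c = 42 (c = -14*(-3) = -7*(-6) = 42)
E(K, C) = 6
1/(-3786 + E(66, c)) = 1/(-3786 + 6) = 1/(-3780) = -1/3780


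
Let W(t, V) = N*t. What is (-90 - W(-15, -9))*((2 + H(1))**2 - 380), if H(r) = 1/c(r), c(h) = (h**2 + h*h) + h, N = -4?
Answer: 168550/3 ≈ 56183.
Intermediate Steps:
c(h) = h + 2*h**2 (c(h) = (h**2 + h**2) + h = 2*h**2 + h = h + 2*h**2)
H(r) = 1/(r*(1 + 2*r))
W(t, V) = -4*t
(-90 - W(-15, -9))*((2 + H(1))**2 - 380) = (-90 - (-4)*(-15))*((2 + 1/(1*(1 + 2*1)))**2 - 380) = (-90 - 1*60)*((2 + 1/(1 + 2))**2 - 380) = (-90 - 60)*((2 + 1/3)**2 - 380) = -150*((2 + 1*(1/3))**2 - 380) = -150*((2 + 1/3)**2 - 380) = -150*((7/3)**2 - 380) = -150*(49/9 - 380) = -150*(-3371/9) = 168550/3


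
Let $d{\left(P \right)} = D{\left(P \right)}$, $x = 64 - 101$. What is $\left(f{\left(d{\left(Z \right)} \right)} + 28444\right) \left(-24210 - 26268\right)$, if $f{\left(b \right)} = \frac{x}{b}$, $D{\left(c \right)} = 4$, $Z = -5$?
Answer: $- \frac{2870658621}{2} \approx -1.4353 \cdot 10^{9}$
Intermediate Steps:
$x = -37$ ($x = 64 - 101 = -37$)
$d{\left(P \right)} = 4$
$f{\left(b \right)} = - \frac{37}{b}$
$\left(f{\left(d{\left(Z \right)} \right)} + 28444\right) \left(-24210 - 26268\right) = \left(- \frac{37}{4} + 28444\right) \left(-24210 - 26268\right) = \left(\left(-37\right) \frac{1}{4} + 28444\right) \left(-50478\right) = \left(- \frac{37}{4} + 28444\right) \left(-50478\right) = \frac{113739}{4} \left(-50478\right) = - \frac{2870658621}{2}$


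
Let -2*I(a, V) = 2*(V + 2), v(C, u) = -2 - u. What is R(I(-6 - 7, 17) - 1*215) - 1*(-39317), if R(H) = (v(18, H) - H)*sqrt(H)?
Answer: 39317 + 1398*I*sqrt(26) ≈ 39317.0 + 7128.4*I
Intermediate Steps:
I(a, V) = -2 - V (I(a, V) = -(V + 2) = -(2 + V) = -(4 + 2*V)/2 = -2 - V)
R(H) = sqrt(H)*(-2 - 2*H) (R(H) = ((-2 - H) - H)*sqrt(H) = (-2 - 2*H)*sqrt(H) = sqrt(H)*(-2 - 2*H))
R(I(-6 - 7, 17) - 1*215) - 1*(-39317) = 2*sqrt((-2 - 1*17) - 1*215)*(-1 - ((-2 - 1*17) - 1*215)) - 1*(-39317) = 2*sqrt((-2 - 17) - 215)*(-1 - ((-2 - 17) - 215)) + 39317 = 2*sqrt(-19 - 215)*(-1 - (-19 - 215)) + 39317 = 2*sqrt(-234)*(-1 - 1*(-234)) + 39317 = 2*(3*I*sqrt(26))*(-1 + 234) + 39317 = 2*(3*I*sqrt(26))*233 + 39317 = 1398*I*sqrt(26) + 39317 = 39317 + 1398*I*sqrt(26)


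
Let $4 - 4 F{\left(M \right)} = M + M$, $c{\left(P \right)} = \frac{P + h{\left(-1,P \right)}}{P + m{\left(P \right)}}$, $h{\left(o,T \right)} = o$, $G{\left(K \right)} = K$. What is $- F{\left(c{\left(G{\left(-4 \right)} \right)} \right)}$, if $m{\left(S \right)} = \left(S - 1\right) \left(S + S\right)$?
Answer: $- \frac{77}{72} \approx -1.0694$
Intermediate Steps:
$m{\left(S \right)} = 2 S \left(-1 + S\right)$ ($m{\left(S \right)} = \left(-1 + S\right) 2 S = 2 S \left(-1 + S\right)$)
$c{\left(P \right)} = \frac{-1 + P}{P + 2 P \left(-1 + P\right)}$ ($c{\left(P \right)} = \frac{P - 1}{P + 2 P \left(-1 + P\right)} = \frac{-1 + P}{P + 2 P \left(-1 + P\right)}$)
$F{\left(M \right)} = 1 - \frac{M}{2}$ ($F{\left(M \right)} = 1 - \frac{M + M}{4} = 1 - \frac{2 M}{4} = 1 - \frac{M}{2}$)
$- F{\left(c{\left(G{\left(-4 \right)} \right)} \right)} = - (1 - \frac{\frac{1}{-4} \frac{1}{-1 + 2 \left(-4\right)} \left(-1 - 4\right)}{2}) = - (1 - \frac{\left(- \frac{1}{4}\right) \frac{1}{-1 - 8} \left(-5\right)}{2}) = - (1 - \frac{\left(- \frac{1}{4}\right) \frac{1}{-9} \left(-5\right)}{2}) = - (1 - \frac{\left(- \frac{1}{4}\right) \left(- \frac{1}{9}\right) \left(-5\right)}{2}) = - (1 - - \frac{5}{72}) = - (1 + \frac{5}{72}) = \left(-1\right) \frac{77}{72} = - \frac{77}{72}$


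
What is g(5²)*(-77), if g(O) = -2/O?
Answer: 154/25 ≈ 6.1600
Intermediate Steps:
g(5²)*(-77) = -2/(5²)*(-77) = -2/25*(-77) = 154/25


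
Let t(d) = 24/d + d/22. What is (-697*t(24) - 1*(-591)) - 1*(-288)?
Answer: -6362/11 ≈ -578.36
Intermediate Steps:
t(d) = 24/d + d/22 (t(d) = 24/d + d*(1/22) = 24/d + d/22)
(-697*t(24) - 1*(-591)) - 1*(-288) = (-697/(1/(24/24 + (1/22)*24)) - 1*(-591)) - 1*(-288) = (-697/(1/(24*(1/24) + 12/11)) + 591) + 288 = (-697/(1/(1 + 12/11)) + 591) + 288 = (-697/(1/(23/11)) + 591) + 288 = (-697/11/23 + 591) + 288 = (-697*23/11 + 591) + 288 = (-16031/11 + 591) + 288 = -9530/11 + 288 = -6362/11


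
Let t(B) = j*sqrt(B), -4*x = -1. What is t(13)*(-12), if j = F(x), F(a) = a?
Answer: -3*sqrt(13) ≈ -10.817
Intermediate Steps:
x = 1/4 (x = -1/4*(-1) = 1/4 ≈ 0.25000)
j = 1/4 ≈ 0.25000
t(B) = sqrt(B)/4
t(13)*(-12) = (sqrt(13)/4)*(-12) = -3*sqrt(13)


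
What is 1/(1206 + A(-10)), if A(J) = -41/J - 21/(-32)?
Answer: 160/193721 ≈ 0.00082593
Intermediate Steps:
A(J) = 21/32 - 41/J (A(J) = -41/J - 21*(-1/32) = -41/J + 21/32 = 21/32 - 41/J)
1/(1206 + A(-10)) = 1/(1206 + (21/32 - 41/(-10))) = 1/(1206 + (21/32 - 41*(-⅒))) = 1/(1206 + (21/32 + 41/10)) = 1/(1206 + 761/160) = 1/(193721/160) = 160/193721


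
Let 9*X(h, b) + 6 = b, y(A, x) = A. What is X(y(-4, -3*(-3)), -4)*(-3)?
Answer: 10/3 ≈ 3.3333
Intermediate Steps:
X(h, b) = -⅔ + b/9
X(y(-4, -3*(-3)), -4)*(-3) = (-⅔ + (⅑)*(-4))*(-3) = (-⅔ - 4/9)*(-3) = -10/9*(-3) = 10/3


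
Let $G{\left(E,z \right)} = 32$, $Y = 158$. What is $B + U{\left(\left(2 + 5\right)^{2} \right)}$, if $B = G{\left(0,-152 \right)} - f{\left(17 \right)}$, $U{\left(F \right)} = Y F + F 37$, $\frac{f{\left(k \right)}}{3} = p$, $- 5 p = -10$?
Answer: $9581$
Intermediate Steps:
$p = 2$ ($p = \left(- \frac{1}{5}\right) \left(-10\right) = 2$)
$f{\left(k \right)} = 6$ ($f{\left(k \right)} = 3 \cdot 2 = 6$)
$U{\left(F \right)} = 195 F$ ($U{\left(F \right)} = 158 F + F 37 = 158 F + 37 F = 195 F$)
$B = 26$ ($B = 32 - 6 = 26$)
$B + U{\left(\left(2 + 5\right)^{2} \right)} = 26 + 195 \left(2 + 5\right)^{2} = 26 + 195 \cdot 7^{2} = 26 + 195 \cdot 49 = 26 + 9555 = 9581$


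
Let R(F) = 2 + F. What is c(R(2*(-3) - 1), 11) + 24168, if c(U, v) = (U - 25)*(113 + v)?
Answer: 20448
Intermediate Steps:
c(U, v) = (-25 + U)*(113 + v)
c(R(2*(-3) - 1), 11) + 24168 = (-2825 - 25*11 + 113*(2 + (2*(-3) - 1)) + (2 + (2*(-3) - 1))*11) + 24168 = (-2825 - 275 + 113*(2 + (-6 - 1)) + (2 + (-6 - 1))*11) + 24168 = (-2825 - 275 + 113*(2 - 7) + (2 - 7)*11) + 24168 = (-2825 - 275 + 113*(-5) - 5*11) + 24168 = (-2825 - 275 - 565 - 55) + 24168 = -3720 + 24168 = 20448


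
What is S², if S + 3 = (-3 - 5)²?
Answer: 3721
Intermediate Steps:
S = 61 (S = -3 + (-3 - 5)² = -3 + (-8)² = -3 + 64 = 61)
S² = 61² = 3721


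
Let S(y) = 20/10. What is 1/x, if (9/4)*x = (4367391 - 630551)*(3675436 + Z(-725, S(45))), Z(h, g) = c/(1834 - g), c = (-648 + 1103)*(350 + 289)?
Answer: 2061/12581360129984740 ≈ 1.6381e-13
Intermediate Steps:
c = 290745 (c = 455*639 = 290745)
S(y) = 2 (S(y) = 20*(⅒) = 2)
Z(h, g) = 290745/(1834 - g)
x = 12581360129984740/2061 (x = 4*((4367391 - 630551)*(3675436 - 290745/(-1834 + 2)))/9 = 4*(3736840*(3675436 - 290745/(-1832)))/9 = 4*(3736840*(3675436 - 290745*(-1/1832)))/9 = 4*(3736840*(3675436 + 290745/1832))/9 = 4*(3736840*(6733689497/1832))/9 = (4/9)*(3145340032496185/229) = 12581360129984740/2061 ≈ 6.1045e+12)
1/x = 1/(12581360129984740/2061) = 2061/12581360129984740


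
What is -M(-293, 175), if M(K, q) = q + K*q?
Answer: 51100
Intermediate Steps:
-M(-293, 175) = -175*(1 - 293) = -175*(-292) = -1*(-51100) = 51100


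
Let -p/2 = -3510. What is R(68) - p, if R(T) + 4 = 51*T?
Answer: -3556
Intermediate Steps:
R(T) = -4 + 51*T
p = 7020 (p = -2*(-3510) = 7020)
R(68) - p = (-4 + 51*68) - 1*7020 = (-4 + 3468) - 7020 = 3464 - 7020 = -3556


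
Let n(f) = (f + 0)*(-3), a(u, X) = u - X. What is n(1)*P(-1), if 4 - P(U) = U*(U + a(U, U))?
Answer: -9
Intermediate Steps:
P(U) = 4 - U² (P(U) = 4 - U*(U + (U - U)) = 4 - U*(U + 0) = 4 - U*U = 4 - U²)
n(f) = -3*f (n(f) = f*(-3) = -3*f)
n(1)*P(-1) = (-3*1)*(4 - 1*(-1)²) = -3*(4 - 1*1) = -3*(4 - 1) = -3*3 = -9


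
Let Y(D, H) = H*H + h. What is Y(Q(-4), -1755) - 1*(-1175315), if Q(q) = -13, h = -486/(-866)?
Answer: 1842562463/433 ≈ 4.2553e+6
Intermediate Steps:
h = 243/433 (h = -486*(-1/866) = 243/433 ≈ 0.56120)
Y(D, H) = 243/433 + H² (Y(D, H) = H*H + 243/433 = H² + 243/433 = 243/433 + H²)
Y(Q(-4), -1755) - 1*(-1175315) = (243/433 + (-1755)²) - 1*(-1175315) = (243/433 + 3080025) + 1175315 = 1333651068/433 + 1175315 = 1842562463/433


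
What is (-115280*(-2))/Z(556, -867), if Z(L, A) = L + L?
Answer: 28820/139 ≈ 207.34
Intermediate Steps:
Z(L, A) = 2*L
(-115280*(-2))/Z(556, -867) = (-115280*(-2))/((2*556)) = 230560/1112 = 230560*(1/1112) = 28820/139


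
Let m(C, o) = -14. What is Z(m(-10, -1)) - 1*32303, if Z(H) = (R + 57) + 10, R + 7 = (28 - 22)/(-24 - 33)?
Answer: -612619/19 ≈ -32243.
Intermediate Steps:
R = -135/19 (R = -7 + (28 - 22)/(-24 - 33) = -7 + 6/(-57) = -7 + 6*(-1/57) = -7 - 2/19 = -135/19 ≈ -7.1053)
Z(H) = 1138/19 (Z(H) = (-135/19 + 57) + 10 = 948/19 + 10 = 1138/19)
Z(m(-10, -1)) - 1*32303 = 1138/19 - 1*32303 = 1138/19 - 32303 = -612619/19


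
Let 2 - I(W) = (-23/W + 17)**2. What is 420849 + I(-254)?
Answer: 27132778835/64516 ≈ 4.2056e+5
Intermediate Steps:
I(W) = 2 - (17 - 23/W)**2 (I(W) = 2 - (-23/W + 17)**2 = 2 - (17 - 23/W)**2)
420849 + I(-254) = 420849 + (-287 - 529/(-254)**2 + 782/(-254)) = 420849 + (-287 - 529*1/64516 + 782*(-1/254)) = 420849 + (-287 - 529/64516 - 391/127) = 420849 - 18715249/64516 = 27132778835/64516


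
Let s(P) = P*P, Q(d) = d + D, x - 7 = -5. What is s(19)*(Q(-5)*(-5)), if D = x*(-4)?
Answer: 23465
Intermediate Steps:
x = 2 (x = 7 - 5 = 2)
D = -8 (D = 2*(-4) = -8)
Q(d) = -8 + d (Q(d) = d - 8 = -8 + d)
s(P) = P²
s(19)*(Q(-5)*(-5)) = 19²*((-8 - 5)*(-5)) = 361*(-13*(-5)) = 361*65 = 23465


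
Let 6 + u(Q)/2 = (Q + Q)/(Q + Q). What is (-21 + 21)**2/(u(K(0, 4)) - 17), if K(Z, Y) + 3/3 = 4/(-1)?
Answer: 0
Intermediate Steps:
K(Z, Y) = -5 (K(Z, Y) = -1 + 4/(-1) = -1 + 4*(-1) = -1 - 4 = -5)
u(Q) = -10 (u(Q) = -12 + 2*((Q + Q)/(Q + Q)) = -12 + 2*((2*Q)/((2*Q))) = -12 + 2*((2*Q)*(1/(2*Q))) = -12 + 2*1 = -12 + 2 = -10)
(-21 + 21)**2/(u(K(0, 4)) - 17) = (-21 + 21)**2/(-10 - 17) = 0**2/(-27) = 0*(-1/27) = 0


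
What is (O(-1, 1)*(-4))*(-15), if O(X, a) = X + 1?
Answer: 0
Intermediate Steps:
O(X, a) = 1 + X
(O(-1, 1)*(-4))*(-15) = ((1 - 1)*(-4))*(-15) = (0*(-4))*(-15) = 0*(-15) = 0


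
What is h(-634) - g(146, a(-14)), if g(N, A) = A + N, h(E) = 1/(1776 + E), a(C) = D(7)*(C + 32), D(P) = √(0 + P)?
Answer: -166731/1142 - 18*√7 ≈ -193.62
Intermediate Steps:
D(P) = √P
a(C) = √7*(32 + C) (a(C) = √7*(C + 32) = √7*(32 + C))
h(-634) - g(146, a(-14)) = 1/(1776 - 634) - (√7*(32 - 14) + 146) = 1/1142 - (√7*18 + 146) = 1/1142 - (18*√7 + 146) = 1/1142 - (146 + 18*√7) = 1/1142 + (-146 - 18*√7) = -166731/1142 - 18*√7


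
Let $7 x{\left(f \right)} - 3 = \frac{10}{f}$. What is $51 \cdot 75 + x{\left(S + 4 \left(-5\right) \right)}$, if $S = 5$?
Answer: $\frac{11476}{3} \approx 3825.3$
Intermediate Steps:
$x{\left(f \right)} = \frac{3}{7} + \frac{10}{7 f}$ ($x{\left(f \right)} = \frac{3}{7} + \frac{10 \frac{1}{f}}{7} = \frac{3}{7} + \frac{10}{7 f}$)
$51 \cdot 75 + x{\left(S + 4 \left(-5\right) \right)} = 51 \cdot 75 + \frac{10 + 3 \left(5 + 4 \left(-5\right)\right)}{7 \left(5 + 4 \left(-5\right)\right)} = 3825 + \frac{10 + 3 \left(5 - 20\right)}{7 \left(5 - 20\right)} = 3825 + \frac{10 + 3 \left(-15\right)}{7 \left(-15\right)} = 3825 + \frac{1}{7} \left(- \frac{1}{15}\right) \left(10 - 45\right) = 3825 + \frac{1}{7} \left(- \frac{1}{15}\right) \left(-35\right) = 3825 + \frac{1}{3} = \frac{11476}{3}$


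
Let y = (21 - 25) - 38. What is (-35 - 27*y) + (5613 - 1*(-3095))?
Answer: 9807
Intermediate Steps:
y = -42 (y = -4 - 38 = -42)
(-35 - 27*y) + (5613 - 1*(-3095)) = (-35 - 27*(-42)) + (5613 - 1*(-3095)) = (-35 + 1134) + (5613 + 3095) = 1099 + 8708 = 9807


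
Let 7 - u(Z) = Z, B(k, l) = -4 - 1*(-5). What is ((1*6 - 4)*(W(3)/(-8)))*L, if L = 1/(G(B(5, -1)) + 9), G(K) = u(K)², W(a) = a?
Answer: -1/60 ≈ -0.016667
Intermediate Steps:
B(k, l) = 1 (B(k, l) = -4 + 5 = 1)
u(Z) = 7 - Z
G(K) = (7 - K)²
L = 1/45 (L = 1/((-7 + 1)² + 9) = 1/((-6)² + 9) = 1/(36 + 9) = 1/45 ≈ 0.022222)
((1*6 - 4)*(W(3)/(-8)))*L = ((1*6 - 4)*(3/(-8)))*(1/45) = ((6 - 4)*(3*(-⅛)))*(1/45) = (2*(-3/8))*(1/45) = -¾*1/45 = -1/60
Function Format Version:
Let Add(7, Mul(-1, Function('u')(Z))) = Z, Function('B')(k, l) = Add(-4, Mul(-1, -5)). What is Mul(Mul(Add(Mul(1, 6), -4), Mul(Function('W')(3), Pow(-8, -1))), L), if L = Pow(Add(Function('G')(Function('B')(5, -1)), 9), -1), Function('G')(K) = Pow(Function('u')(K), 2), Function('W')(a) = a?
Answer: Rational(-1, 60) ≈ -0.016667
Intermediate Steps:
Function('B')(k, l) = 1 (Function('B')(k, l) = Add(-4, 5) = 1)
Function('u')(Z) = Add(7, Mul(-1, Z))
Function('G')(K) = Pow(Add(7, Mul(-1, K)), 2)
L = Rational(1, 45) (L = Pow(Add(Pow(Add(-7, 1), 2), 9), -1) = Pow(Add(Pow(-6, 2), 9), -1) = Pow(Add(36, 9), -1) = Pow(45, -1) = Rational(1, 45) ≈ 0.022222)
Mul(Mul(Add(Mul(1, 6), -4), Mul(Function('W')(3), Pow(-8, -1))), L) = Mul(Mul(Add(Mul(1, 6), -4), Mul(3, Pow(-8, -1))), Rational(1, 45)) = Mul(Mul(Add(6, -4), Mul(3, Rational(-1, 8))), Rational(1, 45)) = Mul(Mul(2, Rational(-3, 8)), Rational(1, 45)) = Mul(Rational(-3, 4), Rational(1, 45)) = Rational(-1, 60)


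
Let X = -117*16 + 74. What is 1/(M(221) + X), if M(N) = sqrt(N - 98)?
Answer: -1798/3232681 - sqrt(123)/3232681 ≈ -0.00055963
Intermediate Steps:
M(N) = sqrt(-98 + N)
X = -1798 (X = -1872 + 74 = -1798)
1/(M(221) + X) = 1/(sqrt(-98 + 221) - 1798) = 1/(sqrt(123) - 1798) = 1/(-1798 + sqrt(123))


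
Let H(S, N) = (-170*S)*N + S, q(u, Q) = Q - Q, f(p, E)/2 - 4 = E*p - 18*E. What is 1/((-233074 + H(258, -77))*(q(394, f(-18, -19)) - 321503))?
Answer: -1/1010935319212 ≈ -9.8918e-13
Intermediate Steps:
f(p, E) = 8 - 36*E + 2*E*p (f(p, E) = 8 + 2*(E*p - 18*E) = 8 + 2*(-18*E + E*p) = 8 + (-36*E + 2*E*p) = 8 - 36*E + 2*E*p)
q(u, Q) = 0
H(S, N) = S - 170*N*S (H(S, N) = -170*N*S + S = S - 170*N*S)
1/((-233074 + H(258, -77))*(q(394, f(-18, -19)) - 321503)) = 1/((-233074 + 258*(1 - 170*(-77)))*(0 - 321503)) = 1/((-233074 + 258*(1 + 13090))*(-321503)) = 1/((-233074 + 258*13091)*(-321503)) = 1/((-233074 + 3377478)*(-321503)) = 1/(3144404*(-321503)) = 1/(-1010935319212) = -1/1010935319212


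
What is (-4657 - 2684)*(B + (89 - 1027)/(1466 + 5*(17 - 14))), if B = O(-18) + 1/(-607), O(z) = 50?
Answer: -325775249523/898967 ≈ -3.6239e+5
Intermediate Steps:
B = 30349/607 (B = 50 + 1/(-607) = 50 - 1/607 = 30349/607 ≈ 49.998)
(-4657 - 2684)*(B + (89 - 1027)/(1466 + 5*(17 - 14))) = (-4657 - 2684)*(30349/607 + (89 - 1027)/(1466 + 5*(17 - 14))) = -7341*(30349/607 - 938/(1466 + 5*3)) = -7341*(30349/607 - 938/(1466 + 15)) = -7341*(30349/607 - 938/1481) = -7341*44377503/898967 = -325775249523/898967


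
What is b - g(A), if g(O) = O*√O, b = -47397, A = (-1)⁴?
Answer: -47398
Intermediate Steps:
A = 1
g(O) = O^(3/2)
b - g(A) = -47397 - 1^(3/2) = -47397 - 1*1 = -47397 - 1 = -47398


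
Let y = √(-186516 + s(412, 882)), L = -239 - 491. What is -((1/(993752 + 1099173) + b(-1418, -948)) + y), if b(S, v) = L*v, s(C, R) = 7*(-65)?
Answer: -1448387817001/2092925 - I*√186971 ≈ -6.9204e+5 - 432.4*I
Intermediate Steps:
s(C, R) = -455
L = -730
y = I*√186971 (y = √(-186516 - 455) = √(-186971) = I*√186971 ≈ 432.4*I)
b(S, v) = -730*v
-((1/(993752 + 1099173) + b(-1418, -948)) + y) = -((1/(993752 + 1099173) - 730*(-948)) + I*√186971) = -((1/2092925 + 692040) + I*√186971) = -(1448387817001/2092925 + I*√186971) = -1448387817001/2092925 - I*√186971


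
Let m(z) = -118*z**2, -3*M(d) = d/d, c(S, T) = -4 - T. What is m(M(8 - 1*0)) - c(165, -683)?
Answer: -6229/9 ≈ -692.11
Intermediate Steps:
M(d) = -1/3 (M(d) = -d/(3*d) = -1/3*1 = -1/3)
m(M(8 - 1*0)) - c(165, -683) = -118*(-1/3)**2 - (-4 - 1*(-683)) = -118*1/9 - (-4 + 683) = -118/9 - 1*679 = -118/9 - 679 = -6229/9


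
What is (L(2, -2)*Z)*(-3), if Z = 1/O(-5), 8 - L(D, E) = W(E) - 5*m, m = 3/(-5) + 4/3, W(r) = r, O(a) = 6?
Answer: -41/6 ≈ -6.8333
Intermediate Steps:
m = 11/15 (m = 3*(-⅕) + 4*(⅓) = -⅗ + 4/3 = 11/15 ≈ 0.73333)
L(D, E) = 35/3 - E (L(D, E) = 8 - (E - 5*11/15) = 8 - (E - 11/3) = 8 - (-11/3 + E) = 8 + (11/3 - E) = 35/3 - E)
Z = ⅙ (Z = 1/6 = ⅙ ≈ 0.16667)
(L(2, -2)*Z)*(-3) = ((35/3 - 1*(-2))*(⅙))*(-3) = ((35/3 + 2)*(⅙))*(-3) = ((41/3)*(⅙))*(-3) = (41/18)*(-3) = -41/6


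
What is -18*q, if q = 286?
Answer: -5148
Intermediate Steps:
-18*q = -18*286 = -5148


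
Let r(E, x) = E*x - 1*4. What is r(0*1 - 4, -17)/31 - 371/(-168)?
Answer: 3179/744 ≈ 4.2729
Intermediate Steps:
r(E, x) = -4 + E*x (r(E, x) = E*x - 4 = -4 + E*x)
r(0*1 - 4, -17)/31 - 371/(-168) = (-4 + (0*1 - 4)*(-17))/31 - 371/(-168) = (-4 + (0 - 4)*(-17))*(1/31) - 371*(-1/168) = (-4 - 4*(-17))*(1/31) + 53/24 = (-4 + 68)*(1/31) + 53/24 = 64*(1/31) + 53/24 = 64/31 + 53/24 = 3179/744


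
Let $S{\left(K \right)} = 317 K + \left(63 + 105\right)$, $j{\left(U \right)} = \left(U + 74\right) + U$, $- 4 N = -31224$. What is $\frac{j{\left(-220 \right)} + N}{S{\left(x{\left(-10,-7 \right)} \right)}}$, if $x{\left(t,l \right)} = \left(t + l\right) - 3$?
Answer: $- \frac{1860}{1543} \approx -1.2054$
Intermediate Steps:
$N = 7806$ ($N = \left(- \frac{1}{4}\right) \left(-31224\right) = 7806$)
$x{\left(t,l \right)} = -3 + l + t$ ($x{\left(t,l \right)} = \left(l + t\right) - 3 = -3 + l + t$)
$j{\left(U \right)} = 74 + 2 U$ ($j{\left(U \right)} = \left(74 + U\right) + U = 74 + 2 U$)
$S{\left(K \right)} = 168 + 317 K$ ($S{\left(K \right)} = 317 K + 168 = 168 + 317 K$)
$\frac{j{\left(-220 \right)} + N}{S{\left(x{\left(-10,-7 \right)} \right)}} = \frac{\left(74 + 2 \left(-220\right)\right) + 7806}{168 + 317 \left(-3 - 7 - 10\right)} = \frac{\left(74 - 440\right) + 7806}{168 + 317 \left(-20\right)} = \frac{-366 + 7806}{168 - 6340} = \frac{7440}{-6172} = 7440 \left(- \frac{1}{6172}\right) = - \frac{1860}{1543}$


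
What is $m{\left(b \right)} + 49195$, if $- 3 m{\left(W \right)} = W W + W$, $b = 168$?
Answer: $39731$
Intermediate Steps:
$m{\left(W \right)} = - \frac{W}{3} - \frac{W^{2}}{3}$ ($m{\left(W \right)} = - \frac{W W + W}{3} = - \frac{W^{2} + W}{3} = - \frac{W + W^{2}}{3} = - \frac{W}{3} - \frac{W^{2}}{3}$)
$m{\left(b \right)} + 49195 = \left(- \frac{1}{3}\right) 168 \left(1 + 168\right) + 49195 = \left(- \frac{1}{3}\right) 168 \cdot 169 + 49195 = -9464 + 49195 = 39731$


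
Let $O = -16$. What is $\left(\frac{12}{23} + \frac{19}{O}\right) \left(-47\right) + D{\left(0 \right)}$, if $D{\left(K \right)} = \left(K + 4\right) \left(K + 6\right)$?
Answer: $\frac{20347}{368} \approx 55.291$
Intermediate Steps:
$D{\left(K \right)} = \left(4 + K\right) \left(6 + K\right)$
$\left(\frac{12}{23} + \frac{19}{O}\right) \left(-47\right) + D{\left(0 \right)} = \left(\frac{12}{23} + \frac{19}{-16}\right) \left(-47\right) + \left(24 + 0^{2} + 10 \cdot 0\right) = \left(12 \cdot \frac{1}{23} + 19 \left(- \frac{1}{16}\right)\right) \left(-47\right) + \left(24 + 0 + 0\right) = \left(\frac{12}{23} - \frac{19}{16}\right) \left(-47\right) + 24 = \left(- \frac{245}{368}\right) \left(-47\right) + 24 = \frac{11515}{368} + 24 = \frac{20347}{368}$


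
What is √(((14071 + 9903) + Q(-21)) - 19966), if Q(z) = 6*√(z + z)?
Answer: √(4008 + 6*I*√42) ≈ 63.31 + 0.3071*I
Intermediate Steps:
Q(z) = 6*√2*√z (Q(z) = 6*√(2*z) = 6*(√2*√z) = 6*√2*√z)
√(((14071 + 9903) + Q(-21)) - 19966) = √(((14071 + 9903) + 6*√2*√(-21)) - 19966) = √((23974 + 6*√2*(I*√21)) - 19966) = √((23974 + 6*I*√42) - 19966) = √(4008 + 6*I*√42)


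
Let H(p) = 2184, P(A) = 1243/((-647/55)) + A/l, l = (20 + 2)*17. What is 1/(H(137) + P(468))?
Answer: 120989/251607119 ≈ 0.00048086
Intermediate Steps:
l = 374 (l = 22*17 = 374)
P(A) = -68365/647 + A/374 (P(A) = 1243/((-647/55)) + A/374 = 1243/((-647*1/55)) + A*(1/374) = 1243/(-647/55) + A/374 = 1243*(-55/647) + A/374 = -68365/647 + A/374)
1/(H(137) + P(468)) = 1/(2184 + (-68365/647 + (1/374)*468)) = 1/(2184 + (-68365/647 + 234/187)) = 1/(2184 - 12632857/120989) = 1/(251607119/120989) = 120989/251607119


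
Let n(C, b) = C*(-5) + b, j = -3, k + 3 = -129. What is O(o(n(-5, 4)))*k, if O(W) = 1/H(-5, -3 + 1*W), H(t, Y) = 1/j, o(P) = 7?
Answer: 396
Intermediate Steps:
k = -132 (k = -3 - 129 = -132)
n(C, b) = b - 5*C (n(C, b) = -5*C + b = b - 5*C)
H(t, Y) = -1/3 (H(t, Y) = 1/(-3) = -1/3)
O(W) = -3 (O(W) = 1/(-1/3) = -3)
O(o(n(-5, 4)))*k = -3*(-132) = 396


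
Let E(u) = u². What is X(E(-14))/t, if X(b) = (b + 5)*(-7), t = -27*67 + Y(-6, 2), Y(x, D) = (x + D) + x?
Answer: 1407/1819 ≈ 0.77350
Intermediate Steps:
Y(x, D) = D + 2*x (Y(x, D) = (D + x) + x = D + 2*x)
t = -1819 (t = -27*67 + (2 + 2*(-6)) = -1809 + (2 - 12) = -1809 - 10 = -1819)
X(b) = -35 - 7*b (X(b) = (5 + b)*(-7) = -35 - 7*b)
X(E(-14))/t = (-35 - 7*(-14)²)/(-1819) = (-35 - 7*196)*(-1/1819) = (-35 - 1372)*(-1/1819) = -1407*(-1/1819) = 1407/1819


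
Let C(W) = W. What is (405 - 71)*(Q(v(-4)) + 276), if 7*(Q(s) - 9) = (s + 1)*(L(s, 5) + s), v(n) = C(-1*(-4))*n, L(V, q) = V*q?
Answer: 1147290/7 ≈ 1.6390e+5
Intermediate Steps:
v(n) = 4*n (v(n) = (-1*(-4))*n = 4*n)
Q(s) = 9 + 6*s*(1 + s)/7 (Q(s) = 9 + ((s + 1)*(s*5 + s))/7 = 9 + ((1 + s)*(5*s + s))/7 = 9 + ((1 + s)*(6*s))/7 = 9 + (6*s*(1 + s))/7 = 9 + 6*s*(1 + s)/7)
(405 - 71)*(Q(v(-4)) + 276) = (405 - 71)*((9 + 6*(4*(-4))/7 + 6*(4*(-4))**2/7) + 276) = 334*((9 + (6/7)*(-16) + (6/7)*(-16)**2) + 276) = 334*((9 - 96/7 + (6/7)*256) + 276) = 334*((9 - 96/7 + 1536/7) + 276) = 334*(1503/7 + 276) = 334*(3435/7) = 1147290/7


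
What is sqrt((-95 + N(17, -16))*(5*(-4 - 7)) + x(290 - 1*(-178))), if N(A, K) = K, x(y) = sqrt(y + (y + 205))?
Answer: sqrt(6105 + sqrt(1141)) ≈ 78.350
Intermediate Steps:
x(y) = sqrt(205 + 2*y) (x(y) = sqrt(y + (205 + y)) = sqrt(205 + 2*y))
sqrt((-95 + N(17, -16))*(5*(-4 - 7)) + x(290 - 1*(-178))) = sqrt((-95 - 16)*(5*(-4 - 7)) + sqrt(205 + 2*(290 - 1*(-178)))) = sqrt(-555*(-11) + sqrt(205 + 2*(290 + 178))) = sqrt(-111*(-55) + sqrt(205 + 2*468)) = sqrt(6105 + sqrt(205 + 936)) = sqrt(6105 + sqrt(1141))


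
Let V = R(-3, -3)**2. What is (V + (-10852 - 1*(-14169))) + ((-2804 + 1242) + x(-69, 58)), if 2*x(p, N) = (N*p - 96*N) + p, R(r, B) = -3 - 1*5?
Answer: -6001/2 ≈ -3000.5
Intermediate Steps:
R(r, B) = -8 (R(r, B) = -3 - 5 = -8)
V = 64 (V = (-8)**2 = 64)
x(p, N) = p/2 - 48*N + N*p/2 (x(p, N) = ((N*p - 96*N) + p)/2 = ((-96*N + N*p) + p)/2 = (p - 96*N + N*p)/2 = p/2 - 48*N + N*p/2)
(V + (-10852 - 1*(-14169))) + ((-2804 + 1242) + x(-69, 58)) = (64 + (-10852 - 1*(-14169))) + ((-2804 + 1242) + ((1/2)*(-69) - 48*58 + (1/2)*58*(-69))) = (64 + (-10852 + 14169)) + (-1562 + (-69/2 - 2784 - 2001)) = (64 + 3317) + (-1562 - 9639/2) = 3381 - 12763/2 = -6001/2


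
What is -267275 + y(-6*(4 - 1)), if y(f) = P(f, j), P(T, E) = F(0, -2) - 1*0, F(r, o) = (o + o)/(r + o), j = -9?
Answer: -267273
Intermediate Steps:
F(r, o) = 2*o/(o + r) (F(r, o) = (2*o)/(o + r) = 2*o/(o + r))
P(T, E) = 2 (P(T, E) = 2*(-2)/(-2 + 0) - 1*0 = 2*(-2)/(-2) + 0 = 2*(-2)*(-½) + 0 = 2 + 0 = 2)
y(f) = 2
-267275 + y(-6*(4 - 1)) = -267275 + 2 = -267273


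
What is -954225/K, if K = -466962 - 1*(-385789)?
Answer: 954225/81173 ≈ 11.755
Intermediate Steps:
K = -81173 (K = -466962 + 385789 = -81173)
-954225/K = -954225/(-81173) = -954225*(-1/81173) = 954225/81173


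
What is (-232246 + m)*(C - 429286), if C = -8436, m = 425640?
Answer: -84652808468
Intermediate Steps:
(-232246 + m)*(C - 429286) = (-232246 + 425640)*(-8436 - 429286) = 193394*(-437722) = -84652808468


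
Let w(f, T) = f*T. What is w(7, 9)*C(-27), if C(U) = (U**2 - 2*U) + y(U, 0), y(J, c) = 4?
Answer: 49581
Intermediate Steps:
w(f, T) = T*f
C(U) = 4 + U**2 - 2*U (C(U) = (U**2 - 2*U) + 4 = 4 + U**2 - 2*U)
w(7, 9)*C(-27) = (9*7)*(4 + (-27)**2 - 2*(-27)) = 63*(4 + 729 + 54) = 63*787 = 49581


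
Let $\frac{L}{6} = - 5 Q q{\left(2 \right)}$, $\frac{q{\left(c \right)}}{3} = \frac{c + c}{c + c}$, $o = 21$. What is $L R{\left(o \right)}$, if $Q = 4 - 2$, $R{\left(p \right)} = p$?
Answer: $-3780$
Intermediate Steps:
$q{\left(c \right)} = 3$ ($q{\left(c \right)} = 3 \frac{c + c}{c + c} = 3 \frac{2 c}{2 c} = 3 \cdot 2 c \frac{1}{2 c} = 3 \cdot 1 = 3$)
$Q = 2$ ($Q = 4 - 2 = 2$)
$L = -180$ ($L = 6 \left(-5\right) 2 \cdot 3 = 6 \left(\left(-10\right) 3\right) = 6 \left(-30\right) = -180$)
$L R{\left(o \right)} = \left(-180\right) 21 = -3780$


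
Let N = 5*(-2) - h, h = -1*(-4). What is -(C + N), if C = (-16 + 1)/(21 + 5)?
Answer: 379/26 ≈ 14.577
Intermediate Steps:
h = 4
N = -14 (N = 5*(-2) - 1*4 = -10 - 4 = -14)
C = -15/26 ≈ -0.57692
-(C + N) = -(-15/26 - 14) = -1*(-379/26) = 379/26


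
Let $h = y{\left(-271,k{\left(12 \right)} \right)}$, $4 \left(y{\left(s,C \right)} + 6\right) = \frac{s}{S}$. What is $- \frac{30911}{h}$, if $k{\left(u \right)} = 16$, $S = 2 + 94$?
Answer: $\frac{11869824}{2575} \approx 4609.6$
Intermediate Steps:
$S = 96$
$y{\left(s,C \right)} = -6 + \frac{s}{384}$ ($y{\left(s,C \right)} = -6 + \frac{s \frac{1}{96}}{4} = -6 + \frac{\frac{1}{96} s}{4} = -6 + \frac{s}{384}$)
$h = - \frac{2575}{384}$ ($h = -6 + \frac{1}{384} \left(-271\right) = -6 - \frac{271}{384} = - \frac{2575}{384} \approx -6.7057$)
$- \frac{30911}{h} = - \frac{30911}{- \frac{2575}{384}} = \left(-30911\right) \left(- \frac{384}{2575}\right) = \frac{11869824}{2575}$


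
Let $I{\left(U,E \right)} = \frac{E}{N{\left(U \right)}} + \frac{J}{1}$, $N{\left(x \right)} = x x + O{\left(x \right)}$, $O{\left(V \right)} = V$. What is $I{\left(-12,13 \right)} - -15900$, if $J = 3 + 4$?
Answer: $\frac{2099737}{132} \approx 15907.0$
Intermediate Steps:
$J = 7$
$N{\left(x \right)} = x + x^{2}$ ($N{\left(x \right)} = x x + x = x^{2} + x = x + x^{2}$)
$I{\left(U,E \right)} = 7 + \frac{E}{U \left(1 + U\right)}$ ($I{\left(U,E \right)} = \frac{E}{U \left(1 + U\right)} + \frac{7}{1} = E \frac{1}{U \left(1 + U\right)} + 7 \cdot 1 = \frac{E}{U \left(1 + U\right)} + 7 = 7 + \frac{E}{U \left(1 + U\right)}$)
$I{\left(-12,13 \right)} - -15900 = \left(7 + \frac{13}{-12 + \left(-12\right)^{2}}\right) - -15900 = \left(7 + \frac{13}{-12 + 144}\right) + 15900 = \left(7 + \frac{13}{132}\right) + 15900 = \frac{937}{132} + 15900 = \frac{2099737}{132}$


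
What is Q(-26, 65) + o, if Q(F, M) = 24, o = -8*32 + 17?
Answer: -215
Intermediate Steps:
o = -239 (o = -256 + 17 = -239)
Q(-26, 65) + o = 24 - 239 = -215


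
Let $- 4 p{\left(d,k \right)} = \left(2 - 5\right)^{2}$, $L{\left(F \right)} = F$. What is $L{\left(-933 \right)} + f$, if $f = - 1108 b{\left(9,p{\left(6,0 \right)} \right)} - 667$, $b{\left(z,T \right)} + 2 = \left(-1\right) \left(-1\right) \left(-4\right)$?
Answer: $5048$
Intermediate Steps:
$p{\left(d,k \right)} = - \frac{9}{4}$ ($p{\left(d,k \right)} = - \frac{\left(2 - 5\right)^{2}}{4} = - \frac{\left(-3\right)^{2}}{4} = \left(- \frac{1}{4}\right) 9 = - \frac{9}{4}$)
$b{\left(z,T \right)} = -6$ ($b{\left(z,T \right)} = -2 + \left(-1\right) \left(-1\right) \left(-4\right) = -2 + 1 \left(-4\right) = -2 - 4 = -6$)
$f = 5981$ ($f = \left(-1108\right) \left(-6\right) - 667 = 6648 - 667 = 5981$)
$L{\left(-933 \right)} + f = -933 + 5981 = 5048$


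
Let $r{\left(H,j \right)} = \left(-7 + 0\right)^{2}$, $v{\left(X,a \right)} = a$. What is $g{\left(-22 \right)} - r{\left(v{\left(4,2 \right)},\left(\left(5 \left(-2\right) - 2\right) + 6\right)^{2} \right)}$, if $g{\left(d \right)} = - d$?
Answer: $-27$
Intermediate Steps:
$r{\left(H,j \right)} = 49$ ($r{\left(H,j \right)} = \left(-7\right)^{2} = 49$)
$g{\left(-22 \right)} - r{\left(v{\left(4,2 \right)},\left(\left(5 \left(-2\right) - 2\right) + 6\right)^{2} \right)} = \left(-1\right) \left(-22\right) - 49 = 22 - 49 = -27$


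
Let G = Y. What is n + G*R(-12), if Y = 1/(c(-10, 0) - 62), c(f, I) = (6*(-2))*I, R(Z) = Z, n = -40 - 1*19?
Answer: -1823/31 ≈ -58.806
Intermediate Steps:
n = -59 (n = -40 - 19 = -59)
c(f, I) = -12*I
Y = -1/62 (Y = 1/(-12*0 - 62) = 1/(0 - 62) = 1/(-62) = -1/62 ≈ -0.016129)
G = -1/62 ≈ -0.016129
n + G*R(-12) = -59 - 1/62*(-12) = -59 + 6/31 = -1823/31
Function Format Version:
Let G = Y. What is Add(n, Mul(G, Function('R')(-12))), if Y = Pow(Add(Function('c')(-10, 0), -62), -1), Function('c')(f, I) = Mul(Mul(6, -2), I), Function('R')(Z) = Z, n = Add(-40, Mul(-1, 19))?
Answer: Rational(-1823, 31) ≈ -58.806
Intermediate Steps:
n = -59 (n = Add(-40, -19) = -59)
Function('c')(f, I) = Mul(-12, I)
Y = Rational(-1, 62) (Y = Pow(Add(Mul(-12, 0), -62), -1) = Pow(Add(0, -62), -1) = Pow(-62, -1) = Rational(-1, 62) ≈ -0.016129)
G = Rational(-1, 62) ≈ -0.016129
Add(n, Mul(G, Function('R')(-12))) = Add(-59, Mul(Rational(-1, 62), -12)) = Add(-59, Rational(6, 31)) = Rational(-1823, 31)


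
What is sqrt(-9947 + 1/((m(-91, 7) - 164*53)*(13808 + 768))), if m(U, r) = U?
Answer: 3*I*sqrt(1132119082177457289)/32005252 ≈ 99.735*I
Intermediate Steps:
sqrt(-9947 + 1/((m(-91, 7) - 164*53)*(13808 + 768))) = sqrt(-9947 + 1/((-91 - 164*53)*(13808 + 768))) = sqrt(-9947 + 1/((-91 - 8692)*14576)) = sqrt(-9947 + 1/(-8783*14576)) = sqrt(-9947 + 1/(-128021008)) = sqrt(-9947 - 1/128021008) = sqrt(-1273424966577/128021008) = 3*I*sqrt(1132119082177457289)/32005252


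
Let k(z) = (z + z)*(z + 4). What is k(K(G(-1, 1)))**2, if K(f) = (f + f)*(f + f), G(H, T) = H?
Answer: 4096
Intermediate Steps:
K(f) = 4*f**2 (K(f) = (2*f)*(2*f) = 4*f**2)
k(z) = 2*z*(4 + z) (k(z) = (2*z)*(4 + z) = 2*z*(4 + z))
k(K(G(-1, 1)))**2 = (2*(4*(-1)**2)*(4 + 4*(-1)**2))**2 = (2*(4*1)*(4 + 4*1))**2 = (2*4*(4 + 4))**2 = (2*4*8)**2 = 64**2 = 4096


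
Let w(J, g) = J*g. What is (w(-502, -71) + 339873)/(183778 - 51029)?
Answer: 375515/132749 ≈ 2.8288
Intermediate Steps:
(w(-502, -71) + 339873)/(183778 - 51029) = (-502*(-71) + 339873)/(183778 - 51029) = (35642 + 339873)/132749 = 375515*(1/132749) = 375515/132749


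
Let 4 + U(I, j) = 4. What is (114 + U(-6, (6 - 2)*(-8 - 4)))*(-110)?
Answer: -12540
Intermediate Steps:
U(I, j) = 0 (U(I, j) = -4 + 4 = 0)
(114 + U(-6, (6 - 2)*(-8 - 4)))*(-110) = (114 + 0)*(-110) = 114*(-110) = -12540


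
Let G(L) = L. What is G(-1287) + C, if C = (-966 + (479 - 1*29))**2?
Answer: 264969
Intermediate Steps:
C = 266256 (C = (-966 + (479 - 29))**2 = (-966 + 450)**2 = (-516)**2 = 266256)
G(-1287) + C = -1287 + 266256 = 264969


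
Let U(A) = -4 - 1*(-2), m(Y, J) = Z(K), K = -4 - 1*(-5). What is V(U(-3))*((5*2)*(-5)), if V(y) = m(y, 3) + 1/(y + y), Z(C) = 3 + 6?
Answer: -875/2 ≈ -437.50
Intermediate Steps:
K = 1 (K = -4 + 5 = 1)
Z(C) = 9
m(Y, J) = 9
U(A) = -2 (U(A) = -4 + 2 = -2)
V(y) = 9 + 1/(2*y) (V(y) = 9 + 1/(y + y) = 9 + 1/(2*y))
V(U(-3))*((5*2)*(-5)) = (9 + (1/2)/(-2))*((5*2)*(-5)) = (9 + (1/2)*(-1/2))*(10*(-5)) = (9 - 1/4)*(-50) = (35/4)*(-50) = -875/2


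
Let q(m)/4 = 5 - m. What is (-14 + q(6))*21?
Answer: -378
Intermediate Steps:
q(m) = 20 - 4*m (q(m) = 4*(5 - m) = 20 - 4*m)
(-14 + q(6))*21 = (-14 + (20 - 4*6))*21 = (-14 + (20 - 24))*21 = (-14 - 4)*21 = -18*21 = -378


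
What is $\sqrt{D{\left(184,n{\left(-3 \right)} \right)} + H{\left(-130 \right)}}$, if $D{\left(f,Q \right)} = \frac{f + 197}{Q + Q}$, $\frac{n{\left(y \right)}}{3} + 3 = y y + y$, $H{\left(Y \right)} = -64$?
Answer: $\frac{i \sqrt{1542}}{6} \approx 6.5447 i$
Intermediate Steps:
$n{\left(y \right)} = -9 + 3 y + 3 y^{2}$ ($n{\left(y \right)} = -9 + 3 \left(y y + y\right) = -9 + 3 \left(y^{2} + y\right) = -9 + 3 \left(y + y^{2}\right) = -9 + \left(3 y + 3 y^{2}\right) = -9 + 3 y + 3 y^{2}$)
$D{\left(f,Q \right)} = \frac{197 + f}{2 Q}$
$\sqrt{D{\left(184,n{\left(-3 \right)} \right)} + H{\left(-130 \right)}} = \sqrt{\frac{197 + 184}{2 \left(-9 + 3 \left(-3\right) + 3 \left(-3\right)^{2}\right)} - 64} = \sqrt{\frac{1}{2} \frac{1}{-9 - 9 + 3 \cdot 9} \cdot 381 - 64} = \sqrt{\frac{1}{2} \frac{1}{-9 - 9 + 27} \cdot 381 - 64} = \sqrt{\frac{1}{2} \cdot \frac{1}{9} \cdot 381 - 64} = \sqrt{\frac{127}{6} - 64} = \sqrt{- \frac{257}{6}} = \frac{i \sqrt{1542}}{6}$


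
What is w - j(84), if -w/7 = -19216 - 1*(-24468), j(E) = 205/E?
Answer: -3088381/84 ≈ -36766.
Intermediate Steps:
w = -36764 (w = -7*(-19216 - 1*(-24468)) = -7*(-19216 + 24468) = -7*5252 = -36764)
w - j(84) = -36764 - 205/84 = -3088381/84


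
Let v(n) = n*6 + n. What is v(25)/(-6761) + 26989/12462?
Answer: 180291779/84255582 ≈ 2.1398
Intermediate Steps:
v(n) = 7*n (v(n) = 6*n + n = 7*n)
v(25)/(-6761) + 26989/12462 = (7*25)/(-6761) + 26989/12462 = 175*(-1/6761) + 26989*(1/12462) = -175/6761 + 26989/12462 = 180291779/84255582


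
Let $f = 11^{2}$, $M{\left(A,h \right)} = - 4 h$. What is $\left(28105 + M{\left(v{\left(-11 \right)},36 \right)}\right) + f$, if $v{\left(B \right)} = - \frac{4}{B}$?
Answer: $28082$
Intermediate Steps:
$f = 121$
$\left(28105 + M{\left(v{\left(-11 \right)},36 \right)}\right) + f = \left(28105 - 144\right) + 121 = 27961 + 121 = 28082$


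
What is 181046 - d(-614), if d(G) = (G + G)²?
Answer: -1326938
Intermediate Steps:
d(G) = 4*G² (d(G) = (2*G)² = 4*G²)
181046 - d(-614) = 181046 - 4*(-614)² = 181046 - 4*376996 = 181046 - 1*1507984 = 181046 - 1507984 = -1326938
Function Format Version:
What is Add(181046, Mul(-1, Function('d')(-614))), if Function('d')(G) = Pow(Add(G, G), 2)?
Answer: -1326938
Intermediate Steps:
Function('d')(G) = Mul(4, Pow(G, 2)) (Function('d')(G) = Pow(Mul(2, G), 2) = Mul(4, Pow(G, 2)))
Add(181046, Mul(-1, Function('d')(-614))) = Add(181046, Mul(-1, Mul(4, Pow(-614, 2)))) = Add(181046, Mul(-1, Mul(4, 376996))) = Add(181046, Mul(-1, 1507984)) = Add(181046, -1507984) = -1326938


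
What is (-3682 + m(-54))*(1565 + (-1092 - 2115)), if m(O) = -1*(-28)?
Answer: 5999868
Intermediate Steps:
m(O) = 28
(-3682 + m(-54))*(1565 + (-1092 - 2115)) = (-3682 + 28)*(1565 + (-1092 - 2115)) = -3654*(1565 - 3207) = -3654*(-1642) = 5999868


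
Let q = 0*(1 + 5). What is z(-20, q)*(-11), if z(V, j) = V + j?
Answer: 220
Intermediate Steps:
q = 0 (q = 0*6 = 0)
z(-20, q)*(-11) = (-20 + 0)*(-11) = -20*(-11) = 220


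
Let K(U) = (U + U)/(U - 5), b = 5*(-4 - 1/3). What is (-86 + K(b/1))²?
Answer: 455625/64 ≈ 7119.1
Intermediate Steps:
b = -65/3 (b = 5*(-4 - 1*⅓) = 5*(-4 - ⅓) = 5*(-13/3) = -65/3 ≈ -21.667)
K(U) = 2*U/(-5 + U) (K(U) = (2*U)/(-5 + U) = 2*U/(-5 + U))
(-86 + K(b/1))² = (-86 + 2*(-65/3/1)/(-5 - 65/3/1))² = (-86 + 2*(-65/3*1)/(-5 - 65/3*1))² = (-86 + 2*(-65/3)/(-5 - 65/3))² = (-86 + 2*(-65/3)/(-80/3))² = (-86 + 2*(-65/3)*(-3/80))² = (-86 + 13/8)² = (-675/8)² = 455625/64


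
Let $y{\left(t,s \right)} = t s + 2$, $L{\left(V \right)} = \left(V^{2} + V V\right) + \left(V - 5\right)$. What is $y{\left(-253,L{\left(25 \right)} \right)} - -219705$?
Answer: $-101603$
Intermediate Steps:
$L{\left(V \right)} = -5 + V + 2 V^{2}$ ($L{\left(V \right)} = \left(V^{2} + V^{2}\right) + \left(V - 5\right) = 2 V^{2} + \left(-5 + V\right) = -5 + V + 2 V^{2}$)
$y{\left(t,s \right)} = 2 + s t$ ($y{\left(t,s \right)} = s t + 2 = 2 + s t$)
$y{\left(-253,L{\left(25 \right)} \right)} - -219705 = \left(2 + \left(-5 + 25 + 2 \cdot 25^{2}\right) \left(-253\right)\right) - -219705 = \left(2 + \left(-5 + 25 + 2 \cdot 625\right) \left(-253\right)\right) + 219705 = \left(2 + \left(-5 + 25 + 1250\right) \left(-253\right)\right) + 219705 = \left(2 + 1270 \left(-253\right)\right) + 219705 = \left(2 - 321310\right) + 219705 = -321308 + 219705 = -101603$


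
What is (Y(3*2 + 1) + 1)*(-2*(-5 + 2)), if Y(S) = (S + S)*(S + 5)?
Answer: 1014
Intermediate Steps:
Y(S) = 2*S*(5 + S) (Y(S) = (2*S)*(5 + S) = 2*S*(5 + S))
(Y(3*2 + 1) + 1)*(-2*(-5 + 2)) = (2*(3*2 + 1)*(5 + (3*2 + 1)) + 1)*(-2*(-5 + 2)) = (2*(6 + 1)*(5 + (6 + 1)) + 1)*(-2*(-3)) = (2*7*(5 + 7) + 1)*6 = (2*7*12 + 1)*6 = (168 + 1)*6 = 169*6 = 1014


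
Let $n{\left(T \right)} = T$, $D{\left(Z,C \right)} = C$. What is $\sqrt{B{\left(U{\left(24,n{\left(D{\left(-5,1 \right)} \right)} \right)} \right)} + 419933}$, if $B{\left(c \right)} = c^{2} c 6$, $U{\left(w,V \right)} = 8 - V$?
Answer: $\sqrt{421991} \approx 649.61$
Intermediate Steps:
$B{\left(c \right)} = 6 c^{3}$ ($B{\left(c \right)} = c^{3} \cdot 6 = 6 c^{3}$)
$\sqrt{B{\left(U{\left(24,n{\left(D{\left(-5,1 \right)} \right)} \right)} \right)} + 419933} = \sqrt{6 \left(8 - 1\right)^{3} + 419933} = \sqrt{6 \cdot 7^{3} + 419933} = \sqrt{6 \cdot 343 + 419933} = \sqrt{2058 + 419933} = \sqrt{421991}$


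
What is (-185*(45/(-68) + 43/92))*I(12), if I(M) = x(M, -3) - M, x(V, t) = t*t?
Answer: -42180/391 ≈ -107.88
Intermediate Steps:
x(V, t) = t²
I(M) = 9 - M (I(M) = (-3)² - M = 9 - M)
(-185*(45/(-68) + 43/92))*I(12) = (-185*(45/(-68) + 43/92))*(9 - 1*12) = (-185*(45*(-1/68) + 43*(1/92)))*(9 - 12) = -185*(-45/68 + 43/92)*(-3) = -185*(-76/391)*(-3) = (14060/391)*(-3) = -42180/391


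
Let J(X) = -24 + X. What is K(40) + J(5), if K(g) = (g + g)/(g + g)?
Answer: -18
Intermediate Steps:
K(g) = 1 (K(g) = (2*g)/((2*g)) = (2*g)*(1/(2*g)) = 1)
K(40) + J(5) = 1 + (-24 + 5) = 1 - 19 = -18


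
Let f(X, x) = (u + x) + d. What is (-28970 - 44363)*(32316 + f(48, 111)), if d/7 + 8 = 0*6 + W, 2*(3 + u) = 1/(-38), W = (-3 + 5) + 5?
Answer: -180669852103/76 ≈ -2.3772e+9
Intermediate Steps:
W = 7 (W = 2 + 5 = 7)
u = -229/76 (u = -3 + (½)/(-38) = -3 + (½)*(-1/38) = -3 - 1/76 = -229/76 ≈ -3.0132)
d = -7 (d = -56 + 7*(0*6 + 7) = -56 + 7*(0 + 7) = -56 + 7*7 = -56 + 49 = -7)
f(X, x) = -761/76 + x (f(X, x) = (-229/76 + x) - 7 = -761/76 + x)
(-28970 - 44363)*(32316 + f(48, 111)) = (-28970 - 44363)*(32316 + (-761/76 + 111)) = -73333*(32316 + 7675/76) = -73333*2463691/76 = -180669852103/76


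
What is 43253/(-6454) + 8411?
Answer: 7748763/922 ≈ 8404.3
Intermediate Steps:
43253/(-6454) + 8411 = 43253*(-1/6454) + 8411 = -6179/922 + 8411 = 7748763/922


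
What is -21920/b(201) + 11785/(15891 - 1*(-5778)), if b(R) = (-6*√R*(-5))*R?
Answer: 11785/21669 - 2192*√201/121203 ≈ 0.28746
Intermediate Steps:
b(R) = 30*R^(3/2) (b(R) = (30*√R)*R = 30*R^(3/2))
-21920/b(201) + 11785/(15891 - 1*(-5778)) = -21920*√201/1212030 + 11785/(15891 - 1*(-5778)) = -21920*√201/1212030 + 11785/(15891 + 5778) = -21920*√201/1212030 + 11785/21669 = -2192*√201/121203 + 11785*(1/21669) = -2192*√201/121203 + 11785/21669 = 11785/21669 - 2192*√201/121203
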